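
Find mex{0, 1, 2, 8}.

3

The values 0, 1, 2 are all present; 3 is the first non-negative integer missing from the set.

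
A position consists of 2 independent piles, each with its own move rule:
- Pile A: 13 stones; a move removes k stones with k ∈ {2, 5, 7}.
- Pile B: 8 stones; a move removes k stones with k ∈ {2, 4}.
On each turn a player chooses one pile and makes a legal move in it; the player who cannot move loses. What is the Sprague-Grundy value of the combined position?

1

Grundy values for pile A (subtraction set {2, 5, 7}):
g(0) = mex{} = 0
g(1) = mex{} = 0
g(2) = mex{0} = 1
g(3) = mex{0} = 1
g(4) = mex{1} = 0
g(5) = mex{0,1} = 2
g(6) = mex{0} = 1
g(7) = mex{0,1,2} = 3
g(8) = mex{0,1} = 2
g(9) = mex{0,1,3} = 2
g(10) = mex{1,2} = 0
g(11) = mex{0,1,2} = 3
g(12) = mex{0,2,3} = 1
g(13) = mex{1,2,3} = 0
So g(13) = 0.
For pile B, compute g(0), g(1), … with moves {2, 4}:
k:     0  1  2  3  4  5  6  7  8
g(k):  0  0  1  1  2  2  0  0  1
So g(8) = 1.
By the Sprague-Grundy theorem, the Grundy value of a sum of independent games is the XOR of the component values.
Combined value = 0 ⊕ 1 = 1.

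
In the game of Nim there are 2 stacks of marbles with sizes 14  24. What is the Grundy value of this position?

Compute the nim-sum pairwise:
14 ⊕ 24 = 22

22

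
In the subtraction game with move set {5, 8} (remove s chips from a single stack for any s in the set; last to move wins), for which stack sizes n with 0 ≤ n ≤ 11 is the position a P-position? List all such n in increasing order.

0, 1, 2, 3, 4

Compute g(0), g(1), … for moves {5, 8}:
k:     0  1  2  3  4  5  6  7  8  9 10 11
g(k):  0  0  0  0  0  1  1  1  1  1  2  2
The P-positions (g = 0) in 0..11 are 0, 1, 2, 3, 4.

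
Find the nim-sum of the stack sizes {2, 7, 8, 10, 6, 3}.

2

Write each in binary and XOR column by column:
  0010  (2)
  0111  (7)
  1000  (8)
  1010  (10)
  0110  (6)
  0011  (3)
  ----
  0010  (2)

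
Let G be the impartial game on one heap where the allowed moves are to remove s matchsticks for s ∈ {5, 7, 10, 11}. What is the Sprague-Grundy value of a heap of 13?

2

Grundy values for subtraction set {5, 7, 10, 11}:
k:     0  1  2  3  4  5  6  7  8  9 10 11 12 13
g(k):  0  0  0  0  0  1  1  1  1  1  2  2  2  2
So g(13) = 2.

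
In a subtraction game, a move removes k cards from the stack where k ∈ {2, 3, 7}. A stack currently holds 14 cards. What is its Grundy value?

2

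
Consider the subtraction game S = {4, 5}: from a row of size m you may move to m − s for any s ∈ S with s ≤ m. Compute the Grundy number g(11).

Build the Grundy sequence with g(k) = mex{g(k−s) : s ∈ {4, 5}, s ≤ k}:
g(0) = mex{} = 0
g(1) = mex{} = 0
g(2) = mex{} = 0
g(3) = mex{} = 0
g(4) = mex{0} = 1
g(5) = mex{0} = 1
g(6) = mex{0} = 1
g(7) = mex{0} = 1
g(8) = mex{0,1} = 2
g(9) = mex{1} = 0
g(10) = mex{1} = 0
g(11) = mex{1} = 0
So g(11) = 0.

0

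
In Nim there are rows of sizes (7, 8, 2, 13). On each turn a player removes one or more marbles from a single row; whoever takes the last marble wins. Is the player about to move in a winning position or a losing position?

Losing position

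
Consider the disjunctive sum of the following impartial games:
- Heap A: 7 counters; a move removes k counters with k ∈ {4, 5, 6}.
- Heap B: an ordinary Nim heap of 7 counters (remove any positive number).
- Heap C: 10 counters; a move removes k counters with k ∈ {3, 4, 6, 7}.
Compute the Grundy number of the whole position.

6

For heap A, compute g(0), g(1), … with moves {4, 5, 6}:
k:     0  1  2  3  4  5  6  7
g(k):  0  0  0  0  1  1  1  1
So g(7) = 1.
Heap B is a plain Nim heap of size 7, so its Grundy value is 7.
Grundy values for heap C (subtraction set {3, 4, 6, 7}):
g(0) = mex{} = 0
g(1) = mex{} = 0
g(2) = mex{} = 0
g(3) = mex{0} = 1
g(4) = mex{0} = 1
g(5) = mex{0} = 1
g(6) = mex{0,1} = 2
g(7) = mex{0,1} = 2
g(8) = mex{0,1} = 2
g(9) = mex{0,1,2} = 3
g(10) = mex{1,2} = 0
So g(10) = 0.
By the Sprague-Grundy theorem, the Grundy value of a sum of independent games is the XOR of the component values.
Combined value = 1 XOR 7 XOR 0 = 6.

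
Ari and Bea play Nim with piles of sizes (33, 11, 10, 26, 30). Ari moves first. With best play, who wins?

Bitwise XOR of the heap sizes:
  100001  (33)
  001011  (11)
  001010  (10)
  011010  (26)
  011110  (30)
  ------
  100100  (36)
The nim-sum is 36 ≠ 0, so this is an N-position: the player to move can win; Ari has a winning move.

Ari wins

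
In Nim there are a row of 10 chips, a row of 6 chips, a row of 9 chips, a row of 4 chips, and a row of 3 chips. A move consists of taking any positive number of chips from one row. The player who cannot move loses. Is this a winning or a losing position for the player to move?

Winning position

Compute the nim-sum pairwise:
10 XOR 6 = 12
12 XOR 9 = 5
5 XOR 4 = 1
1 XOR 3 = 2
The nim-sum is 2 ≠ 0, so this is an N-position: the player to move can win.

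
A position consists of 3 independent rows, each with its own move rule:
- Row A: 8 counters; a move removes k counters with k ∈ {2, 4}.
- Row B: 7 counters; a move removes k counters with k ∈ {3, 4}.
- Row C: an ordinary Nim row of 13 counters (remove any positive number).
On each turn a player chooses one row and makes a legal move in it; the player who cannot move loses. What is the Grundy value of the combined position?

Build the Grundy sequence for row A with g(k) = mex{g(k−s) : s ∈ {2, 4}, s ≤ k}:
g(0) = mex{} = 0
g(1) = mex{} = 0
g(2) = mex{0} = 1
g(3) = mex{0} = 1
g(4) = mex{0,1} = 2
g(5) = mex{0,1} = 2
g(6) = mex{1,2} = 0
g(7) = mex{1,2} = 0
g(8) = mex{0,2} = 1
So g(8) = 1.
Build the Grundy sequence for row B with g(k) = mex{g(k−s) : s ∈ {3, 4}, s ≤ k}:
k:     0  1  2  3  4  5  6  7
g(k):  0  0  0  1  1  1  2  0
So g(7) = 0.
Row C is a plain Nim row of size 13, so its Grundy value is 13.
By the Sprague-Grundy theorem, the Grundy value of a sum of independent games is the XOR of the component values.
Combined value = 1 ⊕ 0 ⊕ 13 = 12.

12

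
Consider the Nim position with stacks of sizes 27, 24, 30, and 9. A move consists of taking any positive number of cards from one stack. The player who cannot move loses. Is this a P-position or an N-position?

N-position

Compute the nim-sum pairwise:
27 XOR 24 = 3
3 XOR 30 = 29
29 XOR 9 = 20
The nim-sum is 20 ≠ 0, so this is an N-position: the player to move can win.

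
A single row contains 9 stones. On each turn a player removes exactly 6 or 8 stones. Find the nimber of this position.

1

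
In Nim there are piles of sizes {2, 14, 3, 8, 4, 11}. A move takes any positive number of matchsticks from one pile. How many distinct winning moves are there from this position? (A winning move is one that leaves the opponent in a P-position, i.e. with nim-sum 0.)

3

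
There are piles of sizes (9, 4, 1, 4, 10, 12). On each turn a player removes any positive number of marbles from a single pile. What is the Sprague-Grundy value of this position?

Write each in binary and XOR column by column:
  1001  (9)
  0100  (4)
  0001  (1)
  0100  (4)
  1010  (10)
  1100  (12)
  ----
  1110  (14)

14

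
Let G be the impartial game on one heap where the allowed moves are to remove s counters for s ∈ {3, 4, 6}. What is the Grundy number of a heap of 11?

0

Compute g(0), g(1), … for moves {3, 4, 6}:
k:     0  1  2  3  4  5  6  7  8  9 10 11
g(k):  0  0  0  1  1  1  2  2  2  0  0  0
So g(11) = 0.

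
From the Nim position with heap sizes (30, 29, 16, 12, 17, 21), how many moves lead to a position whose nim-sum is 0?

Nim-sum: 30 XOR 29 XOR 16 XOR 12 XOR 17 XOR 21 = 27.
The overall nim-sum is X = 27. A heap of size p has a winning move iff p XOR X < p (reduce it to p XOR X).
  30: 30 XOR 27 = 5 < 30 — winning move (to 5).
  29: 29 XOR 27 = 6 < 29 — winning move (to 6).
  16: 16 XOR 27 = 11 < 16 — winning move (to 11).
  12: 12 XOR 27 = 23 ≥ 12 — no move.
  17: 17 XOR 27 = 10 < 17 — winning move (to 10).
  21: 21 XOR 27 = 14 < 21 — winning move (to 14).
That gives 5 winning moves.

5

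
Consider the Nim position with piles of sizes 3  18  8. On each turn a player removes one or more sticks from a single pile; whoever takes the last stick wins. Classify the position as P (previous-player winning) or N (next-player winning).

N-position

Write each in binary and XOR column by column:
  00011  (3)
  10010  (18)
  01000  (8)
  -----
  11001  (25)
The nim-sum is 25 ≠ 0, so this is an N-position: the player to move can win.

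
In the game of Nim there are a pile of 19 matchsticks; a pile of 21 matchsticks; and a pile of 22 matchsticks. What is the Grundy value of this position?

Compute the nim-sum pairwise:
19 XOR 21 = 6
6 XOR 22 = 16

16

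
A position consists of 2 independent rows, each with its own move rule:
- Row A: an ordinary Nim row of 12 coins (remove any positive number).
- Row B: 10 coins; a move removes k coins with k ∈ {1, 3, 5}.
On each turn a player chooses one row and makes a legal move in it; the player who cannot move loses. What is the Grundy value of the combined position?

12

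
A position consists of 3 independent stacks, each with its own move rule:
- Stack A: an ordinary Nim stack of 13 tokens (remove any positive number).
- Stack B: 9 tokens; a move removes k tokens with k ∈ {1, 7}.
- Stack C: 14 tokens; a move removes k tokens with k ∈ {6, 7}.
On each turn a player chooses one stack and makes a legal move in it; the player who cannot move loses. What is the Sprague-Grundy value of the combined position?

Stack A is a plain Nim stack of size 13, so its Grundy value is 13.
For stack B, compute g(0), g(1), … with moves {1, 7}:
k:     0  1  2  3  4  5  6  7  8  9
g(k):  0  1  0  1  0  1  0  1  0  1
So g(9) = 1.
Build the Grundy sequence for stack C with g(k) = mex{g(k−s) : s ∈ {6, 7}, s ≤ k}:
k:     0  1  2  3  4  5  6  7  8  9 10 11 12 13 14
g(k):  0  0  0  0  0  0  1  1  1  1  1  1  2  0  0
So g(14) = 0.
The value of a disjunctive sum is the nim-sum of the parts.
Combined value = 13 ⊕ 1 ⊕ 0 = 12.

12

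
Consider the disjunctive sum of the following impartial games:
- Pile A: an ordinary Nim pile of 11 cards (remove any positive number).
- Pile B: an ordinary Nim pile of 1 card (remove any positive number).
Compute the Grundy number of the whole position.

10

Pile A is a plain Nim pile of size 11, so its Grundy value is 11.
Pile B is a plain Nim pile of size 1, so its Grundy value is 1.
By the Sprague-Grundy theorem, the Grundy value of a sum of independent games is the XOR of the component values.
Combined value = 11 XOR 1 = 10.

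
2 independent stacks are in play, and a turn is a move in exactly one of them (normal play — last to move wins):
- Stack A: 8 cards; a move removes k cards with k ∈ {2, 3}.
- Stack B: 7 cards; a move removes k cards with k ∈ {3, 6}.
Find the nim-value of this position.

3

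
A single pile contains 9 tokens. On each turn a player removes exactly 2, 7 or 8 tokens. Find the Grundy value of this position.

Compute g(0), g(1), … for moves {2, 7, 8}:
g(0) = mex{} = 0
g(1) = mex{} = 0
g(2) = mex{0} = 1
g(3) = mex{0} = 1
g(4) = mex{1} = 0
g(5) = mex{1} = 0
g(6) = mex{0} = 1
g(7) = mex{0} = 1
g(8) = mex{0,1} = 2
g(9) = mex{0,1} = 2
So g(9) = 2.

2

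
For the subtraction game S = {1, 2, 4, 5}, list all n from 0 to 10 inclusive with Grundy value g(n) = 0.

Grundy values for subtraction set {1, 2, 4, 5}:
g(0) = mex{} = 0
g(1) = mex{0} = 1
g(2) = mex{0,1} = 2
g(3) = mex{1,2} = 0
g(4) = mex{0,2} = 1
g(5) = mex{0,1} = 2
g(6) = mex{1,2} = 0
g(7) = mex{0,2} = 1
g(8) = mex{0,1} = 2
g(9) = mex{1,2} = 0
g(10) = mex{0,2} = 1
The P-positions (g = 0) in 0..10 are 0, 3, 6, 9.

0, 3, 6, 9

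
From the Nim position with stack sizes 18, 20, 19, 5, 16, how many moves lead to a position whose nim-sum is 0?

0

Nim-sum: 18 XOR 20 XOR 19 XOR 5 XOR 16 = 0.
The nim-sum is already 0, so every move leaves a nonzero nim-sum — there are no winning moves.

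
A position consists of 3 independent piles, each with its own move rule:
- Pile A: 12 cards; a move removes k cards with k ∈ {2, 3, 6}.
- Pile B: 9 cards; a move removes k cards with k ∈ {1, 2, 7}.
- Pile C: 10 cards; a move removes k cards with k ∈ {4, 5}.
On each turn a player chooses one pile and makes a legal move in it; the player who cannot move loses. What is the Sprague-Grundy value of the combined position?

For pile A, compute g(0), g(1), … with moves {2, 3, 6}:
k:     0  1  2  3  4  5  6  7  8  9 10 11 12
g(k):  0  0  1  1  2  0  3  1  2  0  0  1  1
So g(12) = 1.
Grundy values for pile B (subtraction set {1, 2, 7}):
k:     0  1  2  3  4  5  6  7  8  9
g(k):  0  1  2  0  1  2  0  1  2  0
So g(9) = 0.
For pile C, compute g(0), g(1), … with moves {4, 5}:
k:     0  1  2  3  4  5  6  7  8  9 10
g(k):  0  0  0  0  1  1  1  1  2  0  0
So g(10) = 0.
The value of a disjunctive sum is the nim-sum of the parts.
Combined value = 1 XOR 0 XOR 0 = 1.

1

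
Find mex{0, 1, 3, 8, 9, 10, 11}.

2

The values 0, 1 are all present; 2 is the first non-negative integer missing from the set.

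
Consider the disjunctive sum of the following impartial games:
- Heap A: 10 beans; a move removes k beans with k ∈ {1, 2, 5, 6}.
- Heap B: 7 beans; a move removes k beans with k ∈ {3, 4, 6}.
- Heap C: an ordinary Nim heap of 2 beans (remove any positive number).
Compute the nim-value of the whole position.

Build the Grundy sequence for heap A with g(k) = mex{g(k−s) : s ∈ {1, 2, 5, 6}, s ≤ k}:
g(0) = mex{} = 0
g(1) = mex{0} = 1
g(2) = mex{0,1} = 2
g(3) = mex{1,2} = 0
g(4) = mex{0,2} = 1
g(5) = mex{0,1} = 2
g(6) = mex{0,1,2} = 3
g(7) = mex{1,2,3} = 0
g(8) = mex{0,2,3} = 1
g(9) = mex{0,1} = 2
g(10) = mex{1,2} = 0
So g(10) = 0.
Grundy values for heap B (subtraction set {3, 4, 6}):
k:     0  1  2  3  4  5  6  7
g(k):  0  0  0  1  1  1  2  2
So g(7) = 2.
Heap C is a plain Nim heap of size 2, so its Grundy value is 2.
The value of a disjunctive sum is the nim-sum of the parts.
Combined value = 0 XOR 2 XOR 2 = 0.

0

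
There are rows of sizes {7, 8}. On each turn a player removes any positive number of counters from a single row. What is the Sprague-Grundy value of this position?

15

Compute the nim-sum pairwise:
7 ⊕ 8 = 15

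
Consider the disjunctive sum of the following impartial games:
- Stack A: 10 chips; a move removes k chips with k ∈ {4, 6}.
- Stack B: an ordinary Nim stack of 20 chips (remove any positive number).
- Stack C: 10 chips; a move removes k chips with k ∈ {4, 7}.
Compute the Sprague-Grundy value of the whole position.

22

Build the Grundy sequence for stack A with g(k) = mex{g(k−s) : s ∈ {4, 6}, s ≤ k}:
k:     0  1  2  3  4  5  6  7  8  9 10
g(k):  0  0  0  0  1  1  1  1  2  2  0
So g(10) = 0.
Stack B is a plain Nim stack of size 20, so its Grundy value is 20.
Build the Grundy sequence for stack C with g(k) = mex{g(k−s) : s ∈ {4, 7}, s ≤ k}:
g(0) = mex{} = 0
g(1) = mex{} = 0
g(2) = mex{} = 0
g(3) = mex{} = 0
g(4) = mex{0} = 1
g(5) = mex{0} = 1
g(6) = mex{0} = 1
g(7) = mex{0} = 1
g(8) = mex{0,1} = 2
g(9) = mex{0,1} = 2
g(10) = mex{0,1} = 2
So g(10) = 2.
By the Sprague-Grundy theorem, the Grundy value of a sum of independent games is the XOR of the component values.
Combined value = 0 XOR 20 XOR 2 = 22.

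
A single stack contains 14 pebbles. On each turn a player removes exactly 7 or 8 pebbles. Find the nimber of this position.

2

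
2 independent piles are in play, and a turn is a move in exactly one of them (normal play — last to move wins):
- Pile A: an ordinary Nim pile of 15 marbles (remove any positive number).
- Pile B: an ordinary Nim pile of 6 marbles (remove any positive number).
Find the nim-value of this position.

Pile A is a plain Nim pile of size 15, so its Grundy value is 15.
Pile B is a plain Nim pile of size 6, so its Grundy value is 6.
The value of a disjunctive sum is the nim-sum of the parts.
Combined value = 15 ⊕ 6 = 9.

9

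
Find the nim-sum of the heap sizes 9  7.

14

Bitwise XOR of the heap sizes:
  1001  (9)
  0111  (7)
  ----
  1110  (14)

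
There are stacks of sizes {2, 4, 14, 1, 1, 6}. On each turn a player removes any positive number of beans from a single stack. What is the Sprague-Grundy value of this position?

14

Compute the nim-sum pairwise:
2 ^ 4 = 6
6 ^ 14 = 8
8 ^ 1 = 9
9 ^ 1 = 8
8 ^ 6 = 14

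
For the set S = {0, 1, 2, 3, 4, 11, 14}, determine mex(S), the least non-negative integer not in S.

The values 0, 1, 2, 3, 4 are all present; 5 is the first non-negative integer missing from the set.

5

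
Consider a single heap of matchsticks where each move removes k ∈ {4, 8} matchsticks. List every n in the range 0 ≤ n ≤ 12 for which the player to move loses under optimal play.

0, 1, 2, 3, 12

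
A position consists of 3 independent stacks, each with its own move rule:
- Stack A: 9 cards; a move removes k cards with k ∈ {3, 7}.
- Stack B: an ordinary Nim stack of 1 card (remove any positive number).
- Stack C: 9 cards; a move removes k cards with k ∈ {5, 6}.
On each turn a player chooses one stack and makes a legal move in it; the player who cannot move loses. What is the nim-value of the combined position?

1

Build the Grundy sequence for stack A with g(k) = mex{g(k−s) : s ∈ {3, 7}, s ≤ k}:
k:     0  1  2  3  4  5  6  7  8  9
g(k):  0  0  0  1  1  1  0  2  2  1
So g(9) = 1.
Stack B is a plain Nim stack of size 1, so its Grundy value is 1.
For stack C, compute g(0), g(1), … with moves {5, 6}:
g(0) = mex{} = 0
g(1) = mex{} = 0
g(2) = mex{} = 0
g(3) = mex{} = 0
g(4) = mex{} = 0
g(5) = mex{0} = 1
g(6) = mex{0} = 1
g(7) = mex{0} = 1
g(8) = mex{0} = 1
g(9) = mex{0} = 1
So g(9) = 1.
The value of a disjunctive sum is the nim-sum of the parts.
Combined value = 1 ⊕ 1 ⊕ 1 = 1.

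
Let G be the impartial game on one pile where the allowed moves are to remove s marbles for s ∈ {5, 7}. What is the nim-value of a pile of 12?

Grundy values for subtraction set {5, 7}:
k:     0  1  2  3  4  5  6  7  8  9 10 11 12
g(k):  0  0  0  0  0  1  1  1  1  1  2  2  0
So g(12) = 0.

0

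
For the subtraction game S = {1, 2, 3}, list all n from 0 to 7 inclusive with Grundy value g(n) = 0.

0, 4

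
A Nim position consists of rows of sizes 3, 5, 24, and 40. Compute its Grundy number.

Write each in binary and XOR column by column:
  000011  (3)
  000101  (5)
  011000  (24)
  101000  (40)
  ------
  110110  (54)

54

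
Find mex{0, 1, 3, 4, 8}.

2

The values 0, 1 are all present; 2 is the first non-negative integer missing from the set.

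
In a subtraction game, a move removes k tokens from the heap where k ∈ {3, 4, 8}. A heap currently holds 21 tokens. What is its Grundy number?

3

Grundy values for subtraction set {3, 4, 8}:
k:     0  1  2  3  4  5  6  7  8  9 10 11 12 13 14 15 16 17 18 19 20 21
g(k):  0  0  0  1  1  1  2  0  2  3  1  3  0  0  0  1  1  1  2  0  2  3
So g(21) = 3.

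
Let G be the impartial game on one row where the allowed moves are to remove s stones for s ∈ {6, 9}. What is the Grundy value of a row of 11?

1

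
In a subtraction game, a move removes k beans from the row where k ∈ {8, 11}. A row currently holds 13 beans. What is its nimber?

1

Grundy values for subtraction set {8, 11}:
g(0) = mex{} = 0
g(1) = mex{} = 0
g(2) = mex{} = 0
g(3) = mex{} = 0
g(4) = mex{} = 0
g(5) = mex{} = 0
g(6) = mex{} = 0
g(7) = mex{} = 0
g(8) = mex{0} = 1
g(9) = mex{0} = 1
g(10) = mex{0} = 1
g(11) = mex{0} = 1
g(12) = mex{0} = 1
g(13) = mex{0} = 1
So g(13) = 1.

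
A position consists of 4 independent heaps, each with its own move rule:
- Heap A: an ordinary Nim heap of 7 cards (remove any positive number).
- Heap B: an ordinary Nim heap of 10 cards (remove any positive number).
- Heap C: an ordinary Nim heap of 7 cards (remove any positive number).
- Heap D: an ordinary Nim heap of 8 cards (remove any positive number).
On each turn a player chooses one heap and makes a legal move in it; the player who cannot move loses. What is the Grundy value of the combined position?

2

Heap A is a plain Nim heap of size 7, so its Grundy value is 7.
Heap B is a plain Nim heap of size 10, so its Grundy value is 10.
Heap C is a plain Nim heap of size 7, so its Grundy value is 7.
Heap D is a plain Nim heap of size 8, so its Grundy value is 8.
By the Sprague-Grundy theorem, the Grundy value of a sum of independent games is the XOR of the component values.
Combined value = 7 XOR 10 XOR 7 XOR 8 = 2.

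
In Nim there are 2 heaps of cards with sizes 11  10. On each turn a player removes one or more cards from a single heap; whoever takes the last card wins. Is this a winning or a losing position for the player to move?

Winning position

Nim-sum: 11 ⊕ 10 = 1.
The nim-sum is 1 ≠ 0, so this is an N-position: the player to move can win.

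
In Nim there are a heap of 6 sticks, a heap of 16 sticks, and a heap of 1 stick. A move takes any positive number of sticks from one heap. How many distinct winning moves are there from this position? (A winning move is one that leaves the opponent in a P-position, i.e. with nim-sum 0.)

1

Compute the nim-sum pairwise:
6 XOR 16 = 22
22 XOR 1 = 23
The overall nim-sum is X = 23. A heap of size p has a winning move iff p XOR X < p (reduce it to p XOR X).
  6: 6 XOR 23 = 17 ≥ 6 — no move.
  16: 16 XOR 23 = 7 < 16 — winning move (to 7).
  1: 1 XOR 23 = 22 ≥ 1 — no move.
That gives 1 winning move.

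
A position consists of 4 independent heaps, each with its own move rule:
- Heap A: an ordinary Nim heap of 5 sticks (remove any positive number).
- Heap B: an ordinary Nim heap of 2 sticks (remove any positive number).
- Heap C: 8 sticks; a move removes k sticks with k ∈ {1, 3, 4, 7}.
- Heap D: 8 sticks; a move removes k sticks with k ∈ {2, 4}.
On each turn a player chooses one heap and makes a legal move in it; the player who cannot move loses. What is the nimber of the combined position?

Heap A is a plain Nim heap of size 5, so its Grundy value is 5.
Heap B is a plain Nim heap of size 2, so its Grundy value is 2.
For heap C, compute g(0), g(1), … with moves {1, 3, 4, 7}:
k:     0  1  2  3  4  5  6  7  8
g(k):  0  1  0  1  2  3  2  3  0
So g(8) = 0.
Build the Grundy sequence for heap D with g(k) = mex{g(k−s) : s ∈ {2, 4}, s ≤ k}:
k:     0  1  2  3  4  5  6  7  8
g(k):  0  0  1  1  2  2  0  0  1
So g(8) = 1.
By the Sprague-Grundy theorem, the Grundy value of a sum of independent games is the XOR of the component values.
Combined value = 5 XOR 2 XOR 0 XOR 1 = 6.

6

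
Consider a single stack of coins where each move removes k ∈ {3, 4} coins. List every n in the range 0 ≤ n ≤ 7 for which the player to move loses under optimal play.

Build the Grundy sequence with g(k) = mex{g(k−s) : s ∈ {3, 4}, s ≤ k}:
k:     0  1  2  3  4  5  6  7
g(k):  0  0  0  1  1  1  2  0
The P-positions (g = 0) in 0..7 are 0, 1, 2, 7.

0, 1, 2, 7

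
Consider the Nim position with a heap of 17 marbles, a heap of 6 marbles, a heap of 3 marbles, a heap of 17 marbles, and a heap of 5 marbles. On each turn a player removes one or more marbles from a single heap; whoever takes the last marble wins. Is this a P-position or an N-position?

P-position

Nim-sum: 17 ^ 6 ^ 3 ^ 17 ^ 5 = 0.
The nim-sum is 0, so this is a P-position: the player to move is in a losing position under optimal play.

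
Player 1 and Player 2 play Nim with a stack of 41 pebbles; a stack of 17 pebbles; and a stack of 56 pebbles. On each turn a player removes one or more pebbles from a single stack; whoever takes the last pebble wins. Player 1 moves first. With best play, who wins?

Player 2 wins

Compute the nim-sum pairwise:
41 ⊕ 17 = 56
56 ⊕ 56 = 0
The nim-sum is 0, so this is a P-position: the player to move is in a losing position under optimal play; Player 1 is about to move from it and so loses — Player 2 wins.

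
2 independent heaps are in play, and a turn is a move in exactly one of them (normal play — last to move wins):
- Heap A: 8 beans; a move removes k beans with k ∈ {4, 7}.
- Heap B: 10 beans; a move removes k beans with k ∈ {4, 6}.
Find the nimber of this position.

For heap A, compute g(0), g(1), … with moves {4, 7}:
g(0) = mex{} = 0
g(1) = mex{} = 0
g(2) = mex{} = 0
g(3) = mex{} = 0
g(4) = mex{0} = 1
g(5) = mex{0} = 1
g(6) = mex{0} = 1
g(7) = mex{0} = 1
g(8) = mex{0,1} = 2
So g(8) = 2.
Build the Grundy sequence for heap B with g(k) = mex{g(k−s) : s ∈ {4, 6}, s ≤ k}:
g(0) = mex{} = 0
g(1) = mex{} = 0
g(2) = mex{} = 0
g(3) = mex{} = 0
g(4) = mex{0} = 1
g(5) = mex{0} = 1
g(6) = mex{0} = 1
g(7) = mex{0} = 1
g(8) = mex{0,1} = 2
g(9) = mex{0,1} = 2
g(10) = mex{1} = 0
So g(10) = 0.
The value of a disjunctive sum is the nim-sum of the parts.
Combined value = 2 XOR 0 = 2.

2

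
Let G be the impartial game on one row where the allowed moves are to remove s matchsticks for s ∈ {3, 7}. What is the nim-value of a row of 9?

1

Build the Grundy sequence with g(k) = mex{g(k−s) : s ∈ {3, 7}, s ≤ k}:
k:     0  1  2  3  4  5  6  7  8  9
g(k):  0  0  0  1  1  1  0  2  2  1
So g(9) = 1.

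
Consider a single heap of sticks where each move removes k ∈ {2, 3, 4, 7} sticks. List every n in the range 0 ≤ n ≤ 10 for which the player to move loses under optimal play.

0, 1, 6

Compute g(0), g(1), … for moves {2, 3, 4, 7}:
g(0) = mex{} = 0
g(1) = mex{} = 0
g(2) = mex{0} = 1
g(3) = mex{0} = 1
g(4) = mex{0,1} = 2
g(5) = mex{0,1} = 2
g(6) = mex{1,2} = 0
g(7) = mex{0,1,2} = 3
g(8) = mex{0,2} = 1
g(9) = mex{0,1,2,3} = 4
g(10) = mex{0,1,3} = 2
The P-positions (g = 0) in 0..10 are 0, 1, 6.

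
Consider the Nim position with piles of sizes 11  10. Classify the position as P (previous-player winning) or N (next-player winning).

N-position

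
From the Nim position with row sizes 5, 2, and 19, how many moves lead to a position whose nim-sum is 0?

1

Nim-sum: 5 XOR 2 XOR 19 = 20.
The overall nim-sum is X = 20. A row of size p has a winning move iff p XOR X < p (reduce it to p XOR X).
  5: 5 XOR 20 = 17 ≥ 5 — no move.
  2: 2 XOR 20 = 22 ≥ 2 — no move.
  19: 19 XOR 20 = 7 < 19 — winning move (to 7).
That gives 1 winning move.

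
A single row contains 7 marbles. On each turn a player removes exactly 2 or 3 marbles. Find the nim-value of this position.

Compute g(0), g(1), … for moves {2, 3}:
g(0) = mex{} = 0
g(1) = mex{} = 0
g(2) = mex{0} = 1
g(3) = mex{0} = 1
g(4) = mex{0,1} = 2
g(5) = mex{1} = 0
g(6) = mex{1,2} = 0
g(7) = mex{0,2} = 1
So g(7) = 1.

1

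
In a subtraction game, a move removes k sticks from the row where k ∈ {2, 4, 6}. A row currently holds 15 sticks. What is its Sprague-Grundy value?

Compute g(0), g(1), … for moves {2, 4, 6}:
k:     0  1  2  3  4  5  6  7  8  9 10 11 12 13 14 15
g(k):  0  0  1  1  2  2  3  3  0  0  1  1  2  2  3  3
So g(15) = 3.

3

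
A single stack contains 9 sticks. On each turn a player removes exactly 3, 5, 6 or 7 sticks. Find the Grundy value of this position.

3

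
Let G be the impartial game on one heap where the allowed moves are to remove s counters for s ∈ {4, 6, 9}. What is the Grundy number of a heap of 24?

Grundy values for subtraction set {4, 6, 9}:
k:     0  1  2  3  4  5  6  7  8  9 10 11 12 13 14 15 16 17 18 19 20 21 22 23 24
g(k):  0  0  0  0  1  1  1  1  2  2  2  2  3  0  0  0  0  1  1  1  1  2  2  2  2
So g(24) = 2.

2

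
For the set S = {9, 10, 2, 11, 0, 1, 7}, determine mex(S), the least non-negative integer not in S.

The values 0, 1, 2 are all present; 3 is the first non-negative integer missing from the set.

3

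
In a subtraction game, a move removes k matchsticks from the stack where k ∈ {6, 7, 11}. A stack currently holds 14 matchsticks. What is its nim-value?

2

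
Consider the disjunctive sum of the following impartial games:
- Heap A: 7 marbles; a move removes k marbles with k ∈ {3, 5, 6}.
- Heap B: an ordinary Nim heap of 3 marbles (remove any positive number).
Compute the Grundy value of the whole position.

Grundy values for heap A (subtraction set {3, 5, 6}):
k:     0  1  2  3  4  5  6  7
g(k):  0  0  0  1  1  1  2  2
So g(7) = 2.
Heap B is a plain Nim heap of size 3, so its Grundy value is 3.
The value of a disjunctive sum is the nim-sum of the parts.
Combined value = 2 ⊕ 3 = 1.

1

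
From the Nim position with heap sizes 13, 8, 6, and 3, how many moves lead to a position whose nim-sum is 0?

Bitwise XOR of the heap sizes:
  1101  (13)
  1000  (8)
  0110  (6)
  0011  (3)
  ----
  0000  (0)
The nim-sum is already 0, so every move leaves a nonzero nim-sum — there are no winning moves.

0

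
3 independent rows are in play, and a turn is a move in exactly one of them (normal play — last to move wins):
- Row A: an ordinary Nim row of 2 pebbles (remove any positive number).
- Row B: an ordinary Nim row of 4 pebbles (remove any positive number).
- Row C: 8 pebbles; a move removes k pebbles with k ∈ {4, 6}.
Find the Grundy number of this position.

4

Row A is a plain Nim row of size 2, so its Grundy value is 2.
Row B is a plain Nim row of size 4, so its Grundy value is 4.
Build the Grundy sequence for row C with g(k) = mex{g(k−s) : s ∈ {4, 6}, s ≤ k}:
k:     0  1  2  3  4  5  6  7  8
g(k):  0  0  0  0  1  1  1  1  2
So g(8) = 2.
By the Sprague-Grundy theorem, the Grundy value of a sum of independent games is the XOR of the component values.
Combined value = 2 XOR 4 XOR 2 = 4.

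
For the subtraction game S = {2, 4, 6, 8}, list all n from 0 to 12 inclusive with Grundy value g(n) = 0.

0, 1, 10, 11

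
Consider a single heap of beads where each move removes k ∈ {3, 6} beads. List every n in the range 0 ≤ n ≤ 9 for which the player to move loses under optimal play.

0, 1, 2, 9

Compute g(0), g(1), … for moves {3, 6}:
k:     0  1  2  3  4  5  6  7  8  9
g(k):  0  0  0  1  1  1  2  2  2  0
The P-positions (g = 0) in 0..9 are 0, 1, 2, 9.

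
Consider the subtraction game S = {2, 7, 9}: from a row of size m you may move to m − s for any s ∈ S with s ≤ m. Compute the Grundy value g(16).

Build the Grundy sequence with g(k) = mex{g(k−s) : s ∈ {2, 7, 9}, s ≤ k}:
k:     0  1  2  3  4  5  6  7  8  9 10 11 12 13 14 15 16
g(k):  0  0  1  1  0  0  1  1  2  2  3  3  2  2  3  0  0
So g(16) = 0.

0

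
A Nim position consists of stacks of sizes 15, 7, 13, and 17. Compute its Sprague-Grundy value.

Nim-sum: 15 XOR 7 XOR 13 XOR 17 = 20.

20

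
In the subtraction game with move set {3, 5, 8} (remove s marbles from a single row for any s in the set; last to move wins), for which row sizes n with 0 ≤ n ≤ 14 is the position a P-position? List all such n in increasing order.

Compute g(0), g(1), … for moves {3, 5, 8}:
k:     0  1  2  3  4  5  6  7  8  9 10 11 12 13 14
g(k):  0  0  0  1  1  1  2  2  2  3  3  0  0  0  1
The P-positions (g = 0) in 0..14 are 0, 1, 2, 11, 12, 13.

0, 1, 2, 11, 12, 13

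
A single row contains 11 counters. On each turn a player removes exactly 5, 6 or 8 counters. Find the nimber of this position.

Grundy values for subtraction set {5, 6, 8}:
g(0) = mex{} = 0
g(1) = mex{} = 0
g(2) = mex{} = 0
g(3) = mex{} = 0
g(4) = mex{} = 0
g(5) = mex{0} = 1
g(6) = mex{0} = 1
g(7) = mex{0} = 1
g(8) = mex{0} = 1
g(9) = mex{0} = 1
g(10) = mex{0,1} = 2
g(11) = mex{0,1} = 2
So g(11) = 2.

2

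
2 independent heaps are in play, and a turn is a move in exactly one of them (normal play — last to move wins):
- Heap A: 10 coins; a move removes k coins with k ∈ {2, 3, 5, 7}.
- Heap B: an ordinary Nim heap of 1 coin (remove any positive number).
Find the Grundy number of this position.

1

Build the Grundy sequence for heap A with g(k) = mex{g(k−s) : s ∈ {2, 3, 5, 7}, s ≤ k}:
g(0) = mex{} = 0
g(1) = mex{} = 0
g(2) = mex{0} = 1
g(3) = mex{0} = 1
g(4) = mex{0,1} = 2
g(5) = mex{0,1} = 2
g(6) = mex{0,1,2} = 3
g(7) = mex{0,1,2} = 3
g(8) = mex{0,1,2,3} = 4
g(9) = mex{1,2,3} = 0
g(10) = mex{1,2,3,4} = 0
So g(10) = 0.
Heap B is a plain Nim heap of size 1, so its Grundy value is 1.
The value of a disjunctive sum is the nim-sum of the parts.
Combined value = 0 ⊕ 1 = 1.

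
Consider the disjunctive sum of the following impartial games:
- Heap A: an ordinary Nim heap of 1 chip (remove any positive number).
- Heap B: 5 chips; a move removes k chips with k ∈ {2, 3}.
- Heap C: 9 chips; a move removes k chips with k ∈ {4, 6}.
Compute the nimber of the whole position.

3

Heap A is a plain Nim heap of size 1, so its Grundy value is 1.
For heap B, compute g(0), g(1), … with moves {2, 3}:
g(0) = mex{} = 0
g(1) = mex{} = 0
g(2) = mex{0} = 1
g(3) = mex{0} = 1
g(4) = mex{0,1} = 2
g(5) = mex{1} = 0
So g(5) = 0.
Build the Grundy sequence for heap C with g(k) = mex{g(k−s) : s ∈ {4, 6}, s ≤ k}:
k:     0  1  2  3  4  5  6  7  8  9
g(k):  0  0  0  0  1  1  1  1  2  2
So g(9) = 2.
The value of a disjunctive sum is the nim-sum of the parts.
Combined value = 1 ⊕ 0 ⊕ 2 = 3.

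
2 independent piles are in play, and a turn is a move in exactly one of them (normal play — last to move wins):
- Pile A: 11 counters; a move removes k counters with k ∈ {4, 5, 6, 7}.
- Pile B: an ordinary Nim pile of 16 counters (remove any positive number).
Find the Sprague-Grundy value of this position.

Build the Grundy sequence for pile A with g(k) = mex{g(k−s) : s ∈ {4, 5, 6, 7}, s ≤ k}:
g(0) = mex{} = 0
g(1) = mex{} = 0
g(2) = mex{} = 0
g(3) = mex{} = 0
g(4) = mex{0} = 1
g(5) = mex{0} = 1
g(6) = mex{0} = 1
g(7) = mex{0} = 1
g(8) = mex{0,1} = 2
g(9) = mex{0,1} = 2
g(10) = mex{0,1} = 2
g(11) = mex{1} = 0
So g(11) = 0.
Pile B is a plain Nim pile of size 16, so its Grundy value is 16.
The value of a disjunctive sum is the nim-sum of the parts.
Combined value = 0 XOR 16 = 16.

16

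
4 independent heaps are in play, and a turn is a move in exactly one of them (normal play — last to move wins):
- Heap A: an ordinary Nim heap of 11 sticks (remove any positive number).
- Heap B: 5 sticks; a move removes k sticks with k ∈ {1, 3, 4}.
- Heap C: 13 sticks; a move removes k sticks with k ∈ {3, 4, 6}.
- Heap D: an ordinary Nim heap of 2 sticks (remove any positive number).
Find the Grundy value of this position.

Heap A is a plain Nim heap of size 11, so its Grundy value is 11.
Grundy values for heap B (subtraction set {1, 3, 4}):
k:     0  1  2  3  4  5
g(k):  0  1  0  1  2  3
So g(5) = 3.
Grundy values for heap C (subtraction set {3, 4, 6}):
k:     0  1  2  3  4  5  6  7  8  9 10 11 12 13
g(k):  0  0  0  1  1  1  2  2  2  0  0  0  1  1
So g(13) = 1.
Heap D is a plain Nim heap of size 2, so its Grundy value is 2.
By the Sprague-Grundy theorem, the Grundy value of a sum of independent games is the XOR of the component values.
Combined value = 11 ⊕ 3 ⊕ 1 ⊕ 2 = 11.

11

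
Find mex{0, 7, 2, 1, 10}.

3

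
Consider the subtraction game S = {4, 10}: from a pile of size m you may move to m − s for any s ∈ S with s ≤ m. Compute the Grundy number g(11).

Build the Grundy sequence with g(k) = mex{g(k−s) : s ∈ {4, 10}, s ≤ k}:
k:     0  1  2  3  4  5  6  7  8  9 10 11
g(k):  0  0  0  0  1  1  1  1  0  0  2  2
So g(11) = 2.

2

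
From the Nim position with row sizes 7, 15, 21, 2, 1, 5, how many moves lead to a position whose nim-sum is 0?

1

Write each in binary and XOR column by column:
  00111  (7)
  01111  (15)
  10101  (21)
  00010  (2)
  00001  (1)
  00101  (5)
  -----
  11011  (27)
The overall nim-sum is X = 27. A row of size p has a winning move iff p XOR X < p (reduce it to p XOR X).
  7: 7 XOR 27 = 28 ≥ 7 — no move.
  15: 15 XOR 27 = 20 ≥ 15 — no move.
  21: 21 XOR 27 = 14 < 21 — winning move (to 14).
  2: 2 XOR 27 = 25 ≥ 2 — no move.
  1: 1 XOR 27 = 26 ≥ 1 — no move.
  5: 5 XOR 27 = 30 ≥ 5 — no move.
That gives 1 winning move.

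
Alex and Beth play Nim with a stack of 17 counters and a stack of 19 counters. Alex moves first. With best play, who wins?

Alex wins

Write each in binary and XOR column by column:
  10001  (17)
  10011  (19)
  -----
  00010  (2)
The nim-sum is 2 ≠ 0, so this is an N-position: the player to move can win; Alex has a winning move.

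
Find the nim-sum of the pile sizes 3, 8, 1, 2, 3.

11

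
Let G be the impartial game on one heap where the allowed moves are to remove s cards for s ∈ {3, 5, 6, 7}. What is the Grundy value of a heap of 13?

Grundy values for subtraction set {3, 5, 6, 7}:
g(0) = mex{} = 0
g(1) = mex{} = 0
g(2) = mex{} = 0
g(3) = mex{0} = 1
g(4) = mex{0} = 1
g(5) = mex{0} = 1
g(6) = mex{0,1} = 2
g(7) = mex{0,1} = 2
g(8) = mex{0,1} = 2
g(9) = mex{0,1,2} = 3
g(10) = mex{1,2} = 0
g(11) = mex{1,2} = 0
g(12) = mex{1,2,3} = 0
g(13) = mex{0,2} = 1
So g(13) = 1.

1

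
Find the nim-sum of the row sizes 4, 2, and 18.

20

Nim-sum: 4 XOR 2 XOR 18 = 20.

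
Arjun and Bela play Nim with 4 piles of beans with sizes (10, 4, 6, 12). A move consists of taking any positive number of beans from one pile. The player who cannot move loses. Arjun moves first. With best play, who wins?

Arjun wins

Nim-sum: 10 XOR 4 XOR 6 XOR 12 = 4.
The nim-sum is 4 ≠ 0, so this is an N-position: the player to move can win; Arjun has a winning move.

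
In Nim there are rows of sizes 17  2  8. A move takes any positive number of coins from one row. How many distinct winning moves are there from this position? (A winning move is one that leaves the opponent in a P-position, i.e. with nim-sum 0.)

1

In binary:
  10001  (17)
  00010  (2)
  01000  (8)
  -----
  11011  (27)
The overall nim-sum is X = 27. A row of size p has a winning move iff p XOR X < p (reduce it to p XOR X).
  17: 17 XOR 27 = 10 < 17 — winning move (to 10).
  2: 2 XOR 27 = 25 ≥ 2 — no move.
  8: 8 XOR 27 = 19 ≥ 8 — no move.
That gives 1 winning move.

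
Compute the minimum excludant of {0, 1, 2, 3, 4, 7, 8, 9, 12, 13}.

5

The values 0, 1, 2, 3, 4 are all present; 5 is the first non-negative integer missing from the set.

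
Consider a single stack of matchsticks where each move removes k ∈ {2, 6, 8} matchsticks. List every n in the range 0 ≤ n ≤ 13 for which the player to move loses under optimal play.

0, 1, 4, 5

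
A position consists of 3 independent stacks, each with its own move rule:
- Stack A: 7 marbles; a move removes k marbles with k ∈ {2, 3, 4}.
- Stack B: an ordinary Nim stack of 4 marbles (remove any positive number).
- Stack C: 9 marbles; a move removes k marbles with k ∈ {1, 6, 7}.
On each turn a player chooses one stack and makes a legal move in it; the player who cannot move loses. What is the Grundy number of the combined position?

7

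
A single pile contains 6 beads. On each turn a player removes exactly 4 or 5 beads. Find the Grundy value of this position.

1

Compute g(0), g(1), … for moves {4, 5}:
k:     0  1  2  3  4  5  6
g(k):  0  0  0  0  1  1  1
So g(6) = 1.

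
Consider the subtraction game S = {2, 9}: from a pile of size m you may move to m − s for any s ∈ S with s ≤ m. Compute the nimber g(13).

1

Build the Grundy sequence with g(k) = mex{g(k−s) : s ∈ {2, 9}, s ≤ k}:
g(0) = mex{} = 0
g(1) = mex{} = 0
g(2) = mex{0} = 1
g(3) = mex{0} = 1
g(4) = mex{1} = 0
g(5) = mex{1} = 0
g(6) = mex{0} = 1
g(7) = mex{0} = 1
g(8) = mex{1} = 0
g(9) = mex{0,1} = 2
g(10) = mex{0} = 1
g(11) = mex{1,2} = 0
g(12) = mex{1} = 0
g(13) = mex{0} = 1
So g(13) = 1.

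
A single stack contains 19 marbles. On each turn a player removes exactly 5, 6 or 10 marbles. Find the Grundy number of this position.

0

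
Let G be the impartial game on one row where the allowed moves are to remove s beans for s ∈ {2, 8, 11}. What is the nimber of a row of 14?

Build the Grundy sequence with g(k) = mex{g(k−s) : s ∈ {2, 8, 11}, s ≤ k}:
k:     0  1  2  3  4  5  6  7  8  9 10 11 12 13 14
g(k):  0  0  1  1  0  0  1  1  2  2  0  3  1  2  0
So g(14) = 0.

0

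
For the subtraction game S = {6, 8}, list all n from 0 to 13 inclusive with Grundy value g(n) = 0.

0, 1, 2, 3, 4, 5

Grundy values for subtraction set {6, 8}:
g(0) = mex{} = 0
g(1) = mex{} = 0
g(2) = mex{} = 0
g(3) = mex{} = 0
g(4) = mex{} = 0
g(5) = mex{} = 0
g(6) = mex{0} = 1
g(7) = mex{0} = 1
g(8) = mex{0} = 1
g(9) = mex{0} = 1
g(10) = mex{0} = 1
g(11) = mex{0} = 1
g(12) = mex{0,1} = 2
g(13) = mex{0,1} = 2
The P-positions (g = 0) in 0..13 are 0, 1, 2, 3, 4, 5.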